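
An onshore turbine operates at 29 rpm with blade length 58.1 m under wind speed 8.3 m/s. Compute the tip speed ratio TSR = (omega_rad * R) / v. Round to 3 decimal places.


Convert rotational speed to rad/s:
  omega = 29 * 2 * pi / 60 = 3.0369 rad/s
Compute tip speed:
  v_tip = omega * R = 3.0369 * 58.1 = 176.442 m/s
Tip speed ratio:
  TSR = v_tip / v_wind = 176.442 / 8.3 = 21.258

21.258


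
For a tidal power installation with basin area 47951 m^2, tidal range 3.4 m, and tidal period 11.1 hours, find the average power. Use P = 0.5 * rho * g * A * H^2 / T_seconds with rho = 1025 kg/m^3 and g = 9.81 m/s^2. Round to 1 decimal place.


Convert period to seconds: T = 11.1 * 3600 = 39960.0 s
H^2 = 3.4^2 = 11.56
P = 0.5 * rho * g * A * H^2 / T
P = 0.5 * 1025 * 9.81 * 47951 * 11.56 / 39960.0
P = 69741.8 W

69741.8


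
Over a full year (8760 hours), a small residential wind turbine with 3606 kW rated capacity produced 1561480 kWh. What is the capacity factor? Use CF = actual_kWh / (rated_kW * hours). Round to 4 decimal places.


Capacity factor = actual output / maximum possible output
Maximum possible = rated * hours = 3606 * 8760 = 31588560 kWh
CF = 1561480 / 31588560
CF = 0.0494

0.0494


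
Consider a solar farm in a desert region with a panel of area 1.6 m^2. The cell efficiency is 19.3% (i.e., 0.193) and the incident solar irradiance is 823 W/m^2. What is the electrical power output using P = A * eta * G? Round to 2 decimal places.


Use the solar power formula P = A * eta * G.
Given: A = 1.6 m^2, eta = 0.193, G = 823 W/m^2
P = 1.6 * 0.193 * 823
P = 254.14 W

254.14


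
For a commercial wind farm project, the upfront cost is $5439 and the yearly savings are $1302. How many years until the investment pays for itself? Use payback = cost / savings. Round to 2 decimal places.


Simple payback period = initial cost / annual savings
Payback = 5439 / 1302
Payback = 4.18 years

4.18


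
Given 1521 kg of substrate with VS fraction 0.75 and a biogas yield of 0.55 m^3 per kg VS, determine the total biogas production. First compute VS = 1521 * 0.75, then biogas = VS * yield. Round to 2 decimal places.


Compute volatile solids:
  VS = mass * VS_fraction = 1521 * 0.75 = 1140.75 kg
Calculate biogas volume:
  Biogas = VS * specific_yield = 1140.75 * 0.55
  Biogas = 627.41 m^3

627.41


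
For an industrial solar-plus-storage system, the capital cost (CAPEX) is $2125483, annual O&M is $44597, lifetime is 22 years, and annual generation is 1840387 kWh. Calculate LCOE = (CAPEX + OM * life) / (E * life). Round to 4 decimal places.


Total cost = CAPEX + OM * lifetime = 2125483 + 44597 * 22 = 2125483 + 981134 = 3106617
Total generation = annual * lifetime = 1840387 * 22 = 40488514 kWh
LCOE = 3106617 / 40488514
LCOE = 0.0767 $/kWh

0.0767


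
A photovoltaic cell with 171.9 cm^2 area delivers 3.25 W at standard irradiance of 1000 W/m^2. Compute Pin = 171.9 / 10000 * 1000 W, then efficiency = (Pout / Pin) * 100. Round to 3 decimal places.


First compute the input power:
  Pin = area_cm2 / 10000 * G = 171.9 / 10000 * 1000 = 17.19 W
Then compute efficiency:
  Efficiency = (Pout / Pin) * 100 = (3.25 / 17.19) * 100
  Efficiency = 18.906%

18.906


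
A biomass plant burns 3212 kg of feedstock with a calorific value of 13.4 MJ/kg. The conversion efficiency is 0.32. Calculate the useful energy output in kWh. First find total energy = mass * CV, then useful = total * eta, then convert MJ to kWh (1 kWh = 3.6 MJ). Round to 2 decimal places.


Total energy = mass * CV = 3212 * 13.4 = 43040.8 MJ
Useful energy = total * eta = 43040.8 * 0.32 = 13773.06 MJ
Convert to kWh: 13773.06 / 3.6
Useful energy = 3825.85 kWh

3825.85


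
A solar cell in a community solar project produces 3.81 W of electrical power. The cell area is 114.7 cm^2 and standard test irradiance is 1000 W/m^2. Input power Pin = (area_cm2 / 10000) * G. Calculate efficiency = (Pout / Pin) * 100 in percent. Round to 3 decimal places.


First compute the input power:
  Pin = area_cm2 / 10000 * G = 114.7 / 10000 * 1000 = 11.47 W
Then compute efficiency:
  Efficiency = (Pout / Pin) * 100 = (3.81 / 11.47) * 100
  Efficiency = 33.217%

33.217


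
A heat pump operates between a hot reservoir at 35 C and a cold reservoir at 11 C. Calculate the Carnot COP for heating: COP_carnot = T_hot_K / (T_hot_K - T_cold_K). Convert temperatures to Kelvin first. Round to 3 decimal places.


Convert to Kelvin:
  T_hot = 35 + 273.15 = 308.15 K
  T_cold = 11 + 273.15 = 284.15 K
Apply Carnot COP formula:
  COP = T_hot_K / (T_hot_K - T_cold_K) = 308.15 / 24.0
  COP = 12.840

12.840


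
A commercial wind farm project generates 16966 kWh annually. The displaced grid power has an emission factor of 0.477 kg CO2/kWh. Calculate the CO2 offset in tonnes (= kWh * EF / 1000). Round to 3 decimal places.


CO2 offset in kg = generation * emission_factor
CO2 offset = 16966 * 0.477 = 8092.78 kg
Convert to tonnes:
  CO2 offset = 8092.78 / 1000 = 8.093 tonnes

8.093


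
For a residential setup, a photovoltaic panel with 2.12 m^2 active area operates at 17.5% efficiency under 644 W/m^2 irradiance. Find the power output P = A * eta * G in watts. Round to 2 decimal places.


Use the solar power formula P = A * eta * G.
Given: A = 2.12 m^2, eta = 0.175, G = 644 W/m^2
P = 2.12 * 0.175 * 644
P = 238.92 W

238.92


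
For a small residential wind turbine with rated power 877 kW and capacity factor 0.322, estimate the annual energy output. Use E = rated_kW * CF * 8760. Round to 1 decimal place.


Annual energy = rated_kW * capacity_factor * hours_per_year
Given: P_rated = 877 kW, CF = 0.322, hours = 8760
E = 877 * 0.322 * 8760
E = 2473771.4 kWh

2473771.4


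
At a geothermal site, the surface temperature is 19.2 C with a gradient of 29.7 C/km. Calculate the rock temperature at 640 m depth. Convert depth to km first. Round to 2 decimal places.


Convert depth to km: 640 / 1000 = 0.64 km
Temperature increase = gradient * depth_km = 29.7 * 0.64 = 19.01 C
Temperature at depth = T_surface + delta_T = 19.2 + 19.01
T = 38.21 C

38.21


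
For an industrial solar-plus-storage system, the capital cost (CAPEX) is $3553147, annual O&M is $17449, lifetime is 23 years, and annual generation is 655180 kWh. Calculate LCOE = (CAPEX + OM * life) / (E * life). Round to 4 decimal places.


Total cost = CAPEX + OM * lifetime = 3553147 + 17449 * 23 = 3553147 + 401327 = 3954474
Total generation = annual * lifetime = 655180 * 23 = 15069140 kWh
LCOE = 3954474 / 15069140
LCOE = 0.2624 $/kWh

0.2624


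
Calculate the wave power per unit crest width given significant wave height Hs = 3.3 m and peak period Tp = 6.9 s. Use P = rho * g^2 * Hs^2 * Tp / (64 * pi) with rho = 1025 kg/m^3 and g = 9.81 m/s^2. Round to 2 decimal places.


Apply wave power formula:
  g^2 = 9.81^2 = 96.2361
  Hs^2 = 3.3^2 = 10.89
  Numerator = rho * g^2 * Hs^2 * Tp = 1025 * 96.2361 * 10.89 * 6.9 = 7412058.71
  Denominator = 64 * pi = 201.0619
  P = 7412058.71 / 201.0619 = 36864.56 W/m

36864.56


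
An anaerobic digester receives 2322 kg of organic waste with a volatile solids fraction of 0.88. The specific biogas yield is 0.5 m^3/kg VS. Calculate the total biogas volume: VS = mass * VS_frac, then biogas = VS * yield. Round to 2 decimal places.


Compute volatile solids:
  VS = mass * VS_fraction = 2322 * 0.88 = 2043.36 kg
Calculate biogas volume:
  Biogas = VS * specific_yield = 2043.36 * 0.5
  Biogas = 1021.68 m^3

1021.68


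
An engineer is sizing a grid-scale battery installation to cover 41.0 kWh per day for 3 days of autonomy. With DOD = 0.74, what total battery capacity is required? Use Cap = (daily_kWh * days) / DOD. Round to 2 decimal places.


Total energy needed = daily * days = 41.0 * 3 = 123.0 kWh
Account for depth of discharge:
  Cap = total_energy / DOD = 123.0 / 0.74
  Cap = 166.22 kWh

166.22


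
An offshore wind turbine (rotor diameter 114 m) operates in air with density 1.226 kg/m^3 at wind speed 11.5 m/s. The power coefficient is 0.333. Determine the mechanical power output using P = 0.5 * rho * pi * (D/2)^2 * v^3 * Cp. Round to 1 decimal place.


Step 1 -- Compute swept area:
  A = pi * (D/2)^2 = pi * (114/2)^2 = 10207.03 m^2
Step 2 -- Apply wind power equation:
  P = 0.5 * rho * A * v^3 * Cp
  v^3 = 11.5^3 = 1520.875
  P = 0.5 * 1.226 * 10207.03 * 1520.875 * 0.333
  P = 3168821.8 W

3168821.8


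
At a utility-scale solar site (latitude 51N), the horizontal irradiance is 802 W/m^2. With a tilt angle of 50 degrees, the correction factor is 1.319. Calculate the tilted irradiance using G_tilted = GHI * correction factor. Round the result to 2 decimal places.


Identify the given values:
  GHI = 802 W/m^2, tilt correction factor = 1.319
Apply the formula G_tilted = GHI * factor:
  G_tilted = 802 * 1.319
  G_tilted = 1057.84 W/m^2

1057.84


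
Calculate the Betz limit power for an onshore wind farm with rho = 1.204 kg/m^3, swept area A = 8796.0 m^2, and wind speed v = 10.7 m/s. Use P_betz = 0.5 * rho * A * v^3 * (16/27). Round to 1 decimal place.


The Betz coefficient Cp_max = 16/27 = 0.5926
v^3 = 10.7^3 = 1225.043
P_betz = 0.5 * rho * A * v^3 * Cp_max
P_betz = 0.5 * 1.204 * 8796.0 * 1225.043 * 0.5926
P_betz = 3844052.1 W

3844052.1


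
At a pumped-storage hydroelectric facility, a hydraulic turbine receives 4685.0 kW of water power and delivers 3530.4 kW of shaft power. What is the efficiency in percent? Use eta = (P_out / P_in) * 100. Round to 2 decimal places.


Turbine efficiency = (output power / input power) * 100
eta = (3530.4 / 4685.0) * 100
eta = 75.36%

75.36


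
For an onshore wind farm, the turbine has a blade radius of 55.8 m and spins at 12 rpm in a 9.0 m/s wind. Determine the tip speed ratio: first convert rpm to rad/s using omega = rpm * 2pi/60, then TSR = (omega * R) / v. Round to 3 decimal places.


Convert rotational speed to rad/s:
  omega = 12 * 2 * pi / 60 = 1.2566 rad/s
Compute tip speed:
  v_tip = omega * R = 1.2566 * 55.8 = 70.12 m/s
Tip speed ratio:
  TSR = v_tip / v_wind = 70.12 / 9.0 = 7.791

7.791


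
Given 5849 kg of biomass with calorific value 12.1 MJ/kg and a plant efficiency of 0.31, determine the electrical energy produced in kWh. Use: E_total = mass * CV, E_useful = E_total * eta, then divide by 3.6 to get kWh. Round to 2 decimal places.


Total energy = mass * CV = 5849 * 12.1 = 70772.9 MJ
Useful energy = total * eta = 70772.9 * 0.31 = 21939.6 MJ
Convert to kWh: 21939.6 / 3.6
Useful energy = 6094.33 kWh

6094.33


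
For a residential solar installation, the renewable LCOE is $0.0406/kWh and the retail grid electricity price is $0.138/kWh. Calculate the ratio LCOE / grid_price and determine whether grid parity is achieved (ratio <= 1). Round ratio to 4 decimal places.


Compare LCOE to grid price:
  LCOE = $0.0406/kWh, Grid price = $0.138/kWh
  Ratio = LCOE / grid_price = 0.0406 / 0.138 = 0.2942
  Grid parity achieved (ratio <= 1)? yes

0.2942


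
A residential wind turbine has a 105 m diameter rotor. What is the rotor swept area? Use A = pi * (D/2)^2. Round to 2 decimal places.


Compute the rotor radius:
  r = D / 2 = 105 / 2 = 52.5 m
Calculate swept area:
  A = pi * r^2 = pi * 52.5^2
  A = 8659.01 m^2

8659.01


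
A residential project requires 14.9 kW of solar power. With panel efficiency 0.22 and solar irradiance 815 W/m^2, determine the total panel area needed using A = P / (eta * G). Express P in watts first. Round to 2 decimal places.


Convert target power to watts: P = 14.9 * 1000 = 14900.0 W
Compute denominator: eta * G = 0.22 * 815 = 179.3
Required area A = P / (eta * G) = 14900.0 / 179.3
A = 83.10 m^2

83.10


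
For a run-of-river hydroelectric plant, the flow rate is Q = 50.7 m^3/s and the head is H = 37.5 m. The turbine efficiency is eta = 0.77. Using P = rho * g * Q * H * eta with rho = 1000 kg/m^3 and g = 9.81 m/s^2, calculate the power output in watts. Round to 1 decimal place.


Apply the hydropower formula P = rho * g * Q * H * eta
rho * g = 1000 * 9.81 = 9810.0
P = 9810.0 * 50.7 * 37.5 * 0.77
P = 14361472.1 W

14361472.1


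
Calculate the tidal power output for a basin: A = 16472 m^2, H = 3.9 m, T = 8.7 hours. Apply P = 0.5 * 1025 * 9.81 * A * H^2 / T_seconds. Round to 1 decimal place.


Convert period to seconds: T = 8.7 * 3600 = 31320.0 s
H^2 = 3.9^2 = 15.21
P = 0.5 * rho * g * A * H^2 / T
P = 0.5 * 1025 * 9.81 * 16472 * 15.21 / 31320.0
P = 40217.6 W

40217.6


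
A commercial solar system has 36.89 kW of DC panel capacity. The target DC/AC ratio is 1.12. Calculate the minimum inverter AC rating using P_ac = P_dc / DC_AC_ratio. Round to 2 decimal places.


The inverter AC capacity is determined by the DC/AC ratio.
Given: P_dc = 36.89 kW, DC/AC ratio = 1.12
P_ac = P_dc / ratio = 36.89 / 1.12
P_ac = 32.94 kW

32.94


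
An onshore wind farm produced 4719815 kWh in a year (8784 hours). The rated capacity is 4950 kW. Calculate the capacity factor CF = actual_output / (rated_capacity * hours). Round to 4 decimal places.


Capacity factor = actual output / maximum possible output
Maximum possible = rated * hours = 4950 * 8784 = 43480800 kWh
CF = 4719815 / 43480800
CF = 0.1085

0.1085


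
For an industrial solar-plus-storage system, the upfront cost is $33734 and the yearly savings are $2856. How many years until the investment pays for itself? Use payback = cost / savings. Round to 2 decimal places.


Simple payback period = initial cost / annual savings
Payback = 33734 / 2856
Payback = 11.81 years

11.81


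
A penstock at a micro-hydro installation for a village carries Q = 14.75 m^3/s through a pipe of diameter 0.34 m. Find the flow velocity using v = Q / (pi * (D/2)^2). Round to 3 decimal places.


Compute pipe cross-sectional area:
  A = pi * (D/2)^2 = pi * (0.34/2)^2 = 0.0908 m^2
Calculate velocity:
  v = Q / A = 14.75 / 0.0908
  v = 162.459 m/s

162.459


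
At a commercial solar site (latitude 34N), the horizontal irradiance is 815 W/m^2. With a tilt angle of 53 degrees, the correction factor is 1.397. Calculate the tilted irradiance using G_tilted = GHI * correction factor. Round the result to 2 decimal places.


Identify the given values:
  GHI = 815 W/m^2, tilt correction factor = 1.397
Apply the formula G_tilted = GHI * factor:
  G_tilted = 815 * 1.397
  G_tilted = 1138.56 W/m^2

1138.56


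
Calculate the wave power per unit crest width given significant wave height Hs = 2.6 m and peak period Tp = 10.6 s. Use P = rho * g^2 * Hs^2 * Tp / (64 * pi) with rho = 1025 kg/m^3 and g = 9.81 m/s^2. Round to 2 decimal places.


Apply wave power formula:
  g^2 = 9.81^2 = 96.2361
  Hs^2 = 2.6^2 = 6.76
  Numerator = rho * g^2 * Hs^2 * Tp = 1025 * 96.2361 * 6.76 * 10.6 = 7068291.33
  Denominator = 64 * pi = 201.0619
  P = 7068291.33 / 201.0619 = 35154.80 W/m

35154.80


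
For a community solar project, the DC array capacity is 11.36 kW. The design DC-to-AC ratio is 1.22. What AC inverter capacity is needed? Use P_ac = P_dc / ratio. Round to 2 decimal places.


The inverter AC capacity is determined by the DC/AC ratio.
Given: P_dc = 11.36 kW, DC/AC ratio = 1.22
P_ac = P_dc / ratio = 11.36 / 1.22
P_ac = 9.31 kW

9.31


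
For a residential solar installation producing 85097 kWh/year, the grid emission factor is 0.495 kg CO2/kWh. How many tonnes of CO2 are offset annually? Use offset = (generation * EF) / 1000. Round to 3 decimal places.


CO2 offset in kg = generation * emission_factor
CO2 offset = 85097 * 0.495 = 42123.02 kg
Convert to tonnes:
  CO2 offset = 42123.02 / 1000 = 42.123 tonnes

42.123


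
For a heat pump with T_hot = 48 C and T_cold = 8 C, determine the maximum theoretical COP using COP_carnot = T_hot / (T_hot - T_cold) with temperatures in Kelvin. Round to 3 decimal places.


Convert to Kelvin:
  T_hot = 48 + 273.15 = 321.15 K
  T_cold = 8 + 273.15 = 281.15 K
Apply Carnot COP formula:
  COP = T_hot_K / (T_hot_K - T_cold_K) = 321.15 / 40.0
  COP = 8.029

8.029


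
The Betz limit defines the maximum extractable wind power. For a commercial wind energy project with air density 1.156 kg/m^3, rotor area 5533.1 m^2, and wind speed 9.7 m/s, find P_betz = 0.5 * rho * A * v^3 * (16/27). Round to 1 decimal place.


The Betz coefficient Cp_max = 16/27 = 0.5926
v^3 = 9.7^3 = 912.673
P_betz = 0.5 * rho * A * v^3 * Cp_max
P_betz = 0.5 * 1.156 * 5533.1 * 912.673 * 0.5926
P_betz = 1729688.0 W

1729688.0


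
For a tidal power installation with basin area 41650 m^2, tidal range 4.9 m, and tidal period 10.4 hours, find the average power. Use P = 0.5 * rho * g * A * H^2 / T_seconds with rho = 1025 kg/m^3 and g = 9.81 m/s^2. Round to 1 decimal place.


Convert period to seconds: T = 10.4 * 3600 = 37440.0 s
H^2 = 4.9^2 = 24.01
P = 0.5 * rho * g * A * H^2 / T
P = 0.5 * 1025 * 9.81 * 41650 * 24.01 / 37440.0
P = 134287.1 W

134287.1


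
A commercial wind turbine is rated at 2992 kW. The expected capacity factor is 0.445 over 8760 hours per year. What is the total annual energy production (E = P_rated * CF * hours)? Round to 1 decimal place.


Annual energy = rated_kW * capacity_factor * hours_per_year
Given: P_rated = 2992 kW, CF = 0.445, hours = 8760
E = 2992 * 0.445 * 8760
E = 11663414.4 kWh

11663414.4


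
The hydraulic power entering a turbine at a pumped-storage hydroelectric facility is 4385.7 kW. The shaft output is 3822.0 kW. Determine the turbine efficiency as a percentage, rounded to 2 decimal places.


Turbine efficiency = (output power / input power) * 100
eta = (3822.0 / 4385.7) * 100
eta = 87.15%

87.15


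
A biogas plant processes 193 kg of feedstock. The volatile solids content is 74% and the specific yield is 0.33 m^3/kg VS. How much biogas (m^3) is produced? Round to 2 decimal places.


Compute volatile solids:
  VS = mass * VS_fraction = 193 * 0.74 = 142.82 kg
Calculate biogas volume:
  Biogas = VS * specific_yield = 142.82 * 0.33
  Biogas = 47.13 m^3

47.13


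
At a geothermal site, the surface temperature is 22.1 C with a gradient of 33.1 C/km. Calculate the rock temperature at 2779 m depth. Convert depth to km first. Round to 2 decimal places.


Convert depth to km: 2779 / 1000 = 2.779 km
Temperature increase = gradient * depth_km = 33.1 * 2.779 = 91.98 C
Temperature at depth = T_surface + delta_T = 22.1 + 91.98
T = 114.08 C

114.08


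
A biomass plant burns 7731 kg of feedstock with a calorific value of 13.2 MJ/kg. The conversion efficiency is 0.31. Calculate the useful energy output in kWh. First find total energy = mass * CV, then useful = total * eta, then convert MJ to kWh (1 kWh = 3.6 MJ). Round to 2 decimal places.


Total energy = mass * CV = 7731 * 13.2 = 102049.2 MJ
Useful energy = total * eta = 102049.2 * 0.31 = 31635.25 MJ
Convert to kWh: 31635.25 / 3.6
Useful energy = 8787.57 kWh

8787.57


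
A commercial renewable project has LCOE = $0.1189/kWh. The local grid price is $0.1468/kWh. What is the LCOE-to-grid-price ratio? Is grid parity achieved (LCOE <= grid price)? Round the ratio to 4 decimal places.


Compare LCOE to grid price:
  LCOE = $0.1189/kWh, Grid price = $0.1468/kWh
  Ratio = LCOE / grid_price = 0.1189 / 0.1468 = 0.8099
  Grid parity achieved (ratio <= 1)? yes

0.8099


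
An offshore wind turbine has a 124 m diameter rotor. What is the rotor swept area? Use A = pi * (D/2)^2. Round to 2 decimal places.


Compute the rotor radius:
  r = D / 2 = 124 / 2 = 62.0 m
Calculate swept area:
  A = pi * r^2 = pi * 62.0^2
  A = 12076.28 m^2

12076.28


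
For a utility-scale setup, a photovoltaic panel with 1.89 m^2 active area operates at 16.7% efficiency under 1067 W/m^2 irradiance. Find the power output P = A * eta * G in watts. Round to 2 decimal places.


Use the solar power formula P = A * eta * G.
Given: A = 1.89 m^2, eta = 0.167, G = 1067 W/m^2
P = 1.89 * 0.167 * 1067
P = 336.78 W

336.78


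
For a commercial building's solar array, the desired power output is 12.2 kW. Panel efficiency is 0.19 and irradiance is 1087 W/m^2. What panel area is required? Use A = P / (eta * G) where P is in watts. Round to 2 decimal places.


Convert target power to watts: P = 12.2 * 1000 = 12200.0 W
Compute denominator: eta * G = 0.19 * 1087 = 206.53
Required area A = P / (eta * G) = 12200.0 / 206.53
A = 59.07 m^2

59.07


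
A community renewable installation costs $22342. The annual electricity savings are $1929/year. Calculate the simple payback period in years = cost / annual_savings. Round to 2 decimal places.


Simple payback period = initial cost / annual savings
Payback = 22342 / 1929
Payback = 11.58 years

11.58


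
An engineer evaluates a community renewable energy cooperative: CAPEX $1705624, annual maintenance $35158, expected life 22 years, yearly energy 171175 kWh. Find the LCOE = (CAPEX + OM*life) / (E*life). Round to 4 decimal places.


Total cost = CAPEX + OM * lifetime = 1705624 + 35158 * 22 = 1705624 + 773476 = 2479100
Total generation = annual * lifetime = 171175 * 22 = 3765850 kWh
LCOE = 2479100 / 3765850
LCOE = 0.6583 $/kWh

0.6583


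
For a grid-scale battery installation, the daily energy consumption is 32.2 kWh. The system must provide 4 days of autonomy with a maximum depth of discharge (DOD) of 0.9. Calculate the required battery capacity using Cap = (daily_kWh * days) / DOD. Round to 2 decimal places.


Total energy needed = daily * days = 32.2 * 4 = 128.8 kWh
Account for depth of discharge:
  Cap = total_energy / DOD = 128.8 / 0.9
  Cap = 143.11 kWh

143.11


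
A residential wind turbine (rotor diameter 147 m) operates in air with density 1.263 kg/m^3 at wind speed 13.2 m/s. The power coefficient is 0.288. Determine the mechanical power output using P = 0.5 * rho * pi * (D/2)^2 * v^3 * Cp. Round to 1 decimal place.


Step 1 -- Compute swept area:
  A = pi * (D/2)^2 = pi * (147/2)^2 = 16971.67 m^2
Step 2 -- Apply wind power equation:
  P = 0.5 * rho * A * v^3 * Cp
  v^3 = 13.2^3 = 2299.968
  P = 0.5 * 1.263 * 16971.67 * 2299.968 * 0.288
  P = 7099245.4 W

7099245.4


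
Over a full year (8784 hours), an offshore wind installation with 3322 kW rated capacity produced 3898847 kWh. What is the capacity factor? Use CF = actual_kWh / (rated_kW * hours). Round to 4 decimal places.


Capacity factor = actual output / maximum possible output
Maximum possible = rated * hours = 3322 * 8784 = 29180448 kWh
CF = 3898847 / 29180448
CF = 0.1336

0.1336


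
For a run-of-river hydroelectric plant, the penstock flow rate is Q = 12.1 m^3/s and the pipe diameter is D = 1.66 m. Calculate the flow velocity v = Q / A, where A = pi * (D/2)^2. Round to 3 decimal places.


Compute pipe cross-sectional area:
  A = pi * (D/2)^2 = pi * (1.66/2)^2 = 2.1642 m^2
Calculate velocity:
  v = Q / A = 12.1 / 2.1642
  v = 5.591 m/s

5.591


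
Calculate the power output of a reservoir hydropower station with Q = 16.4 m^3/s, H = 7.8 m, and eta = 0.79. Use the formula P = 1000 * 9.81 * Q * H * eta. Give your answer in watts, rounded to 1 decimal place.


Apply the hydropower formula P = rho * g * Q * H * eta
rho * g = 1000 * 9.81 = 9810.0
P = 9810.0 * 16.4 * 7.8 * 0.79
P = 991367.2 W

991367.2


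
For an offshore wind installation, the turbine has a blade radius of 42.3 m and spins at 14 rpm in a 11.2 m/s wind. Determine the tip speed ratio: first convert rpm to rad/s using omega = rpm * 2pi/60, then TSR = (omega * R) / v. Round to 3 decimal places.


Convert rotational speed to rad/s:
  omega = 14 * 2 * pi / 60 = 1.4661 rad/s
Compute tip speed:
  v_tip = omega * R = 1.4661 * 42.3 = 62.015 m/s
Tip speed ratio:
  TSR = v_tip / v_wind = 62.015 / 11.2 = 5.537

5.537


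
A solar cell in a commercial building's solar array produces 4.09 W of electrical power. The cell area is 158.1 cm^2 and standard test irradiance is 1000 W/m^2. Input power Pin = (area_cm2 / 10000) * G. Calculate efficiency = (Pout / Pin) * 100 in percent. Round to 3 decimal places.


First compute the input power:
  Pin = area_cm2 / 10000 * G = 158.1 / 10000 * 1000 = 15.81 W
Then compute efficiency:
  Efficiency = (Pout / Pin) * 100 = (4.09 / 15.81) * 100
  Efficiency = 25.870%

25.870


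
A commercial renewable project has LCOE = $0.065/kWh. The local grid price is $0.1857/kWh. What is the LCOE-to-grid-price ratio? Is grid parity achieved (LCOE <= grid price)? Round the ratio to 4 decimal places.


Compare LCOE to grid price:
  LCOE = $0.065/kWh, Grid price = $0.1857/kWh
  Ratio = LCOE / grid_price = 0.065 / 0.1857 = 0.3500
  Grid parity achieved (ratio <= 1)? yes

0.3500


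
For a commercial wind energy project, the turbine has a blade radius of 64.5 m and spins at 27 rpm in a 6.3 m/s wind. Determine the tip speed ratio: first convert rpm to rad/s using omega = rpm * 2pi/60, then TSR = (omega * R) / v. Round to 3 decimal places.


Convert rotational speed to rad/s:
  omega = 27 * 2 * pi / 60 = 2.8274 rad/s
Compute tip speed:
  v_tip = omega * R = 2.8274 * 64.5 = 182.369 m/s
Tip speed ratio:
  TSR = v_tip / v_wind = 182.369 / 6.3 = 28.948

28.948


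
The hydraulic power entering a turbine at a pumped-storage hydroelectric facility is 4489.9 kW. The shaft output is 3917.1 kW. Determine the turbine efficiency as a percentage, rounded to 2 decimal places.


Turbine efficiency = (output power / input power) * 100
eta = (3917.1 / 4489.9) * 100
eta = 87.24%

87.24


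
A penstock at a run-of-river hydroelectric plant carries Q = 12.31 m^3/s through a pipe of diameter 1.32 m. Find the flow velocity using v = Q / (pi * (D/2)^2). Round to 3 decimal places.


Compute pipe cross-sectional area:
  A = pi * (D/2)^2 = pi * (1.32/2)^2 = 1.3685 m^2
Calculate velocity:
  v = Q / A = 12.31 / 1.3685
  v = 8.995 m/s

8.995


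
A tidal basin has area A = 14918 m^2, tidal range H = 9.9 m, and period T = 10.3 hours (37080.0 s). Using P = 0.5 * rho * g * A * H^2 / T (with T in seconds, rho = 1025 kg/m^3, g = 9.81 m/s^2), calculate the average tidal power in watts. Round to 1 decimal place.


Convert period to seconds: T = 10.3 * 3600 = 37080.0 s
H^2 = 9.9^2 = 98.01
P = 0.5 * rho * g * A * H^2 / T
P = 0.5 * 1025 * 9.81 * 14918 * 98.01 / 37080.0
P = 198245.9 W

198245.9


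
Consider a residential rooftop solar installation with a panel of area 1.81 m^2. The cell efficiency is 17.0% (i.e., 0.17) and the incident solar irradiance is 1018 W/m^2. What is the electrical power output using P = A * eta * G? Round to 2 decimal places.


Use the solar power formula P = A * eta * G.
Given: A = 1.81 m^2, eta = 0.17, G = 1018 W/m^2
P = 1.81 * 0.17 * 1018
P = 313.24 W

313.24


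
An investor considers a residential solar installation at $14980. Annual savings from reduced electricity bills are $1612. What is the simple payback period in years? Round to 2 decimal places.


Simple payback period = initial cost / annual savings
Payback = 14980 / 1612
Payback = 9.29 years

9.29


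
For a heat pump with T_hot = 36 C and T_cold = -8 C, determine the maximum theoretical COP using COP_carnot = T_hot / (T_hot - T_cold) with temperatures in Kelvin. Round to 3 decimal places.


Convert to Kelvin:
  T_hot = 36 + 273.15 = 309.15 K
  T_cold = -8 + 273.15 = 265.15 K
Apply Carnot COP formula:
  COP = T_hot_K / (T_hot_K - T_cold_K) = 309.15 / 44.0
  COP = 7.026

7.026


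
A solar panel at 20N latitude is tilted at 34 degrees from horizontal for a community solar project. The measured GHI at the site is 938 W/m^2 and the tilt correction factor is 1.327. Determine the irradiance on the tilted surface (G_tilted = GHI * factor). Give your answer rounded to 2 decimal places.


Identify the given values:
  GHI = 938 W/m^2, tilt correction factor = 1.327
Apply the formula G_tilted = GHI * factor:
  G_tilted = 938 * 1.327
  G_tilted = 1244.73 W/m^2

1244.73


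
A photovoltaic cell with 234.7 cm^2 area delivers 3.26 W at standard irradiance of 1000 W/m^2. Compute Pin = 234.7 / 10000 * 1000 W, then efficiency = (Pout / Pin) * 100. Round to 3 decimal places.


First compute the input power:
  Pin = area_cm2 / 10000 * G = 234.7 / 10000 * 1000 = 23.47 W
Then compute efficiency:
  Efficiency = (Pout / Pin) * 100 = (3.26 / 23.47) * 100
  Efficiency = 13.890%

13.890


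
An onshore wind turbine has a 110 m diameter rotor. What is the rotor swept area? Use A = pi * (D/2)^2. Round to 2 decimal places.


Compute the rotor radius:
  r = D / 2 = 110 / 2 = 55.0 m
Calculate swept area:
  A = pi * r^2 = pi * 55.0^2
  A = 9503.32 m^2

9503.32


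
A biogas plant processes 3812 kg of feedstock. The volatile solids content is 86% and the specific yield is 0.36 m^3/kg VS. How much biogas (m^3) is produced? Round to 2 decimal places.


Compute volatile solids:
  VS = mass * VS_fraction = 3812 * 0.86 = 3278.32 kg
Calculate biogas volume:
  Biogas = VS * specific_yield = 3278.32 * 0.36
  Biogas = 1180.20 m^3

1180.20


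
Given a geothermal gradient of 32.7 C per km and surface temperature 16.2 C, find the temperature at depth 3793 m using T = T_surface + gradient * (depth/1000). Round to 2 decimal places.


Convert depth to km: 3793 / 1000 = 3.793 km
Temperature increase = gradient * depth_km = 32.7 * 3.793 = 124.03 C
Temperature at depth = T_surface + delta_T = 16.2 + 124.03
T = 140.23 C

140.23


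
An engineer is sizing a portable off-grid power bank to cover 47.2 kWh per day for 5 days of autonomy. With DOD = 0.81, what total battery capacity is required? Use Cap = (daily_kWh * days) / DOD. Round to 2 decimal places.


Total energy needed = daily * days = 47.2 * 5 = 236.0 kWh
Account for depth of discharge:
  Cap = total_energy / DOD = 236.0 / 0.81
  Cap = 291.36 kWh

291.36


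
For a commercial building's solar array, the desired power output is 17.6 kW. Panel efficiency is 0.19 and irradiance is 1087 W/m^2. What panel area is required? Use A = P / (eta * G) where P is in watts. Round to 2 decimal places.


Convert target power to watts: P = 17.6 * 1000 = 17600.0 W
Compute denominator: eta * G = 0.19 * 1087 = 206.53
Required area A = P / (eta * G) = 17600.0 / 206.53
A = 85.22 m^2

85.22


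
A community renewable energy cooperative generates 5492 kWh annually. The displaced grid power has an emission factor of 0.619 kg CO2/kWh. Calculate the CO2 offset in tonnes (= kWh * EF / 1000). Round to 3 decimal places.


CO2 offset in kg = generation * emission_factor
CO2 offset = 5492 * 0.619 = 3399.55 kg
Convert to tonnes:
  CO2 offset = 3399.55 / 1000 = 3.400 tonnes

3.400


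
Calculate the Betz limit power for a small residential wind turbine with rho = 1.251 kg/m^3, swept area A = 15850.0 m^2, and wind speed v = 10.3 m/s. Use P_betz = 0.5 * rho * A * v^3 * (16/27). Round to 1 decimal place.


The Betz coefficient Cp_max = 16/27 = 0.5926
v^3 = 10.3^3 = 1092.727
P_betz = 0.5 * rho * A * v^3 * Cp_max
P_betz = 0.5 * 1.251 * 15850.0 * 1092.727 * 0.5926
P_betz = 6419844.0 W

6419844.0


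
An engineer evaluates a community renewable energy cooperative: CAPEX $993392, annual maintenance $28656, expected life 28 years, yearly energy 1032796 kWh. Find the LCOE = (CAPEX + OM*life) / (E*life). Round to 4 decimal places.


Total cost = CAPEX + OM * lifetime = 993392 + 28656 * 28 = 993392 + 802368 = 1795760
Total generation = annual * lifetime = 1032796 * 28 = 28918288 kWh
LCOE = 1795760 / 28918288
LCOE = 0.0621 $/kWh

0.0621


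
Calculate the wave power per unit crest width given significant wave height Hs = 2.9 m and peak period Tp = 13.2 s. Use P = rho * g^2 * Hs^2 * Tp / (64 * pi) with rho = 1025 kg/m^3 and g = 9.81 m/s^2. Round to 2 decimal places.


Apply wave power formula:
  g^2 = 9.81^2 = 96.2361
  Hs^2 = 2.9^2 = 8.41
  Numerator = rho * g^2 * Hs^2 * Tp = 1025 * 96.2361 * 8.41 * 13.2 = 10950445.98
  Denominator = 64 * pi = 201.0619
  P = 10950445.98 / 201.0619 = 54463.05 W/m

54463.05


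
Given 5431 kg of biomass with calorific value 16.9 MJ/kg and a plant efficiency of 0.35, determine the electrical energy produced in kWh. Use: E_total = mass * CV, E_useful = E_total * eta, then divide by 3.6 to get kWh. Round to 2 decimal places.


Total energy = mass * CV = 5431 * 16.9 = 91783.9 MJ
Useful energy = total * eta = 91783.9 * 0.35 = 32124.37 MJ
Convert to kWh: 32124.37 / 3.6
Useful energy = 8923.43 kWh

8923.43


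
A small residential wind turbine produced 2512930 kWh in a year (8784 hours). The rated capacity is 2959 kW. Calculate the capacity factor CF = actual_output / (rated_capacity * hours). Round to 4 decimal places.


Capacity factor = actual output / maximum possible output
Maximum possible = rated * hours = 2959 * 8784 = 25991856 kWh
CF = 2512930 / 25991856
CF = 0.0967

0.0967


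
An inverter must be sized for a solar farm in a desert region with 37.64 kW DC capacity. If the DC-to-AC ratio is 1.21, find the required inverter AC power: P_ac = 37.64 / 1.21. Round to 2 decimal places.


The inverter AC capacity is determined by the DC/AC ratio.
Given: P_dc = 37.64 kW, DC/AC ratio = 1.21
P_ac = P_dc / ratio = 37.64 / 1.21
P_ac = 31.11 kW

31.11


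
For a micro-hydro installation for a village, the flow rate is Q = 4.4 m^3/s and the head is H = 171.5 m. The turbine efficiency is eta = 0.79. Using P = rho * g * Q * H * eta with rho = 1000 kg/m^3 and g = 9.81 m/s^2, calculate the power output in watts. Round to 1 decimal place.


Apply the hydropower formula P = rho * g * Q * H * eta
rho * g = 1000 * 9.81 = 9810.0
P = 9810.0 * 4.4 * 171.5 * 0.79
P = 5848074.5 W

5848074.5


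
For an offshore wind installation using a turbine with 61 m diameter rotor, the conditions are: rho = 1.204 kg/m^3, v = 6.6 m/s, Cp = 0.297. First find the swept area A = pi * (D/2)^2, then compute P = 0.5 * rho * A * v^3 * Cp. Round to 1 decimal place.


Step 1 -- Compute swept area:
  A = pi * (D/2)^2 = pi * (61/2)^2 = 2922.47 m^2
Step 2 -- Apply wind power equation:
  P = 0.5 * rho * A * v^3 * Cp
  v^3 = 6.6^3 = 287.496
  P = 0.5 * 1.204 * 2922.47 * 287.496 * 0.297
  P = 150222.3 W

150222.3


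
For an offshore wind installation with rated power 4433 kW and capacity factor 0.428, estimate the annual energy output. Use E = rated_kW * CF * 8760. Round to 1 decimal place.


Annual energy = rated_kW * capacity_factor * hours_per_year
Given: P_rated = 4433 kW, CF = 0.428, hours = 8760
E = 4433 * 0.428 * 8760
E = 16620558.2 kWh

16620558.2


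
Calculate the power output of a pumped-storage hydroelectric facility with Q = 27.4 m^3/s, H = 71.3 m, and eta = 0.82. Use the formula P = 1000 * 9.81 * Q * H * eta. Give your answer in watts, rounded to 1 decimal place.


Apply the hydropower formula P = rho * g * Q * H * eta
rho * g = 1000 * 9.81 = 9810.0
P = 9810.0 * 27.4 * 71.3 * 0.82
P = 15715310.0 W

15715310.0


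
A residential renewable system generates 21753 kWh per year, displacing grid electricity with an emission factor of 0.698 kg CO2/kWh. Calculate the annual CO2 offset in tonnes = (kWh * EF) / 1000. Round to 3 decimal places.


CO2 offset in kg = generation * emission_factor
CO2 offset = 21753 * 0.698 = 15183.59 kg
Convert to tonnes:
  CO2 offset = 15183.59 / 1000 = 15.184 tonnes

15.184


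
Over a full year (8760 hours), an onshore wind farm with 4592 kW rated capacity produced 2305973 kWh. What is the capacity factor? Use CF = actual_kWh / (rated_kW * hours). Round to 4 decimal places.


Capacity factor = actual output / maximum possible output
Maximum possible = rated * hours = 4592 * 8760 = 40225920 kWh
CF = 2305973 / 40225920
CF = 0.0573

0.0573


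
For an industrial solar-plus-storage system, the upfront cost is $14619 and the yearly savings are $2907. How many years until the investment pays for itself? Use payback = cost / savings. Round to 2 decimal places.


Simple payback period = initial cost / annual savings
Payback = 14619 / 2907
Payback = 5.03 years

5.03


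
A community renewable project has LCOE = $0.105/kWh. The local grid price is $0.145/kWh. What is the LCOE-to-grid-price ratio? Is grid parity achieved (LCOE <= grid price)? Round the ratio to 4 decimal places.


Compare LCOE to grid price:
  LCOE = $0.105/kWh, Grid price = $0.145/kWh
  Ratio = LCOE / grid_price = 0.105 / 0.145 = 0.7241
  Grid parity achieved (ratio <= 1)? yes

0.7241


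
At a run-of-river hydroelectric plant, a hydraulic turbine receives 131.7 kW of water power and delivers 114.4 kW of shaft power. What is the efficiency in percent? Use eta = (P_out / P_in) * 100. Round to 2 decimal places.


Turbine efficiency = (output power / input power) * 100
eta = (114.4 / 131.7) * 100
eta = 86.86%

86.86


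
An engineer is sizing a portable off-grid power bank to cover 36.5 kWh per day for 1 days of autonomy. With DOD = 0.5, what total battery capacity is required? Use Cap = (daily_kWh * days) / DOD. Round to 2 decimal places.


Total energy needed = daily * days = 36.5 * 1 = 36.5 kWh
Account for depth of discharge:
  Cap = total_energy / DOD = 36.5 / 0.5
  Cap = 73.00 kWh

73.00


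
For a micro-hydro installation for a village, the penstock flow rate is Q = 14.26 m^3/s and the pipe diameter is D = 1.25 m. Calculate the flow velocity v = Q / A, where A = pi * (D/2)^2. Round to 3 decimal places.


Compute pipe cross-sectional area:
  A = pi * (D/2)^2 = pi * (1.25/2)^2 = 1.2272 m^2
Calculate velocity:
  v = Q / A = 14.26 / 1.2272
  v = 11.620 m/s

11.620


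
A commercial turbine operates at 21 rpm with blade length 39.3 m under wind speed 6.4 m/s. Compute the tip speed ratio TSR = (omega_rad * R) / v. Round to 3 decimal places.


Convert rotational speed to rad/s:
  omega = 21 * 2 * pi / 60 = 2.1991 rad/s
Compute tip speed:
  v_tip = omega * R = 2.1991 * 39.3 = 86.425 m/s
Tip speed ratio:
  TSR = v_tip / v_wind = 86.425 / 6.4 = 13.504

13.504


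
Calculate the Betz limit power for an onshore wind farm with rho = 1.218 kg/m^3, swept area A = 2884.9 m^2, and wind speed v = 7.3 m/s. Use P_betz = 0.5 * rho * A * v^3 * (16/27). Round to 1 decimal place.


The Betz coefficient Cp_max = 16/27 = 0.5926
v^3 = 7.3^3 = 389.017
P_betz = 0.5 * rho * A * v^3 * Cp_max
P_betz = 0.5 * 1.218 * 2884.9 * 389.017 * 0.5926
P_betz = 405016.6 W

405016.6


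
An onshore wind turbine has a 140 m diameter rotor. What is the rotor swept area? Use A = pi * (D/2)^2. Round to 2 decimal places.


Compute the rotor radius:
  r = D / 2 = 140 / 2 = 70.0 m
Calculate swept area:
  A = pi * r^2 = pi * 70.0^2
  A = 15393.80 m^2

15393.80


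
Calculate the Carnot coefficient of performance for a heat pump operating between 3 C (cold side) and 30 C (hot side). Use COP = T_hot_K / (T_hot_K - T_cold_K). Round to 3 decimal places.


Convert to Kelvin:
  T_hot = 30 + 273.15 = 303.15 K
  T_cold = 3 + 273.15 = 276.15 K
Apply Carnot COP formula:
  COP = T_hot_K / (T_hot_K - T_cold_K) = 303.15 / 27.0
  COP = 11.228

11.228


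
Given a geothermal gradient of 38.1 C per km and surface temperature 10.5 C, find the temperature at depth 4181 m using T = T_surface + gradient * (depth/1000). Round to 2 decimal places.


Convert depth to km: 4181 / 1000 = 4.181 km
Temperature increase = gradient * depth_km = 38.1 * 4.181 = 159.3 C
Temperature at depth = T_surface + delta_T = 10.5 + 159.3
T = 169.80 C

169.80


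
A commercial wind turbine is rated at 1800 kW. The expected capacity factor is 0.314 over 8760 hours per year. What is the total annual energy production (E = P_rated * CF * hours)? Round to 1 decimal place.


Annual energy = rated_kW * capacity_factor * hours_per_year
Given: P_rated = 1800 kW, CF = 0.314, hours = 8760
E = 1800 * 0.314 * 8760
E = 4951152.0 kWh

4951152.0


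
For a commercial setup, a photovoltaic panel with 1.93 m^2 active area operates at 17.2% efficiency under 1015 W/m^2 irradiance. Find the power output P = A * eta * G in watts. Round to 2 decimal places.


Use the solar power formula P = A * eta * G.
Given: A = 1.93 m^2, eta = 0.172, G = 1015 W/m^2
P = 1.93 * 0.172 * 1015
P = 336.94 W

336.94


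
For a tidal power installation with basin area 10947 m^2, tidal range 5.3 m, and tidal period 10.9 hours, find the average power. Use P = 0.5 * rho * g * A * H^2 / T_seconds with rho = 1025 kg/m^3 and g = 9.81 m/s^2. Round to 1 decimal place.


Convert period to seconds: T = 10.9 * 3600 = 39240.0 s
H^2 = 5.3^2 = 28.09
P = 0.5 * rho * g * A * H^2 / T
P = 0.5 * 1025 * 9.81 * 10947 * 28.09 / 39240.0
P = 39398.6 W

39398.6
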